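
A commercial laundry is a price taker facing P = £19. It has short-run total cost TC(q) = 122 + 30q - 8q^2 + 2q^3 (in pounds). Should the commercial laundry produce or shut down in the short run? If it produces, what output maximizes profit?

Strip out fixed cost: VC = 30q - 8q^2 + 2q^3. Then AVC = 30 - 8q + 2q^2 and MC = 30 - 16q + 6q^2.
The AVC parabola has its vertex at q = 8/4 = 2, where AVC = 30 - 8·2 + 2·2^2 = £22.
P = £19 lies below min AVC = £22; no output level covers variable cost.
Shutting down limits the loss to fixed cost, £122.

Shut down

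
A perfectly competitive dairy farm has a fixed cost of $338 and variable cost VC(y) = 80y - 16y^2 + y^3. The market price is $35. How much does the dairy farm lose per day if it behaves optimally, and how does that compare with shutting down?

AVC = 80 - 16y + y^2; min AVC = $16 at y = 8. Since P = $35 ≥ min AVC, the firm produces.
MC = 80 - 32y + 3y^2. Setting P = MC and taking the root on the rising branch gives y* = 9.
TR = 35·9 = 315. TC = 338 + 153 = 491. Profit = 315 − 491 = -$176.
By producing, the firm covers all variable cost plus $162 of fixed cost; shutting down would lose the full $338.

Profit = -$176 at y = 9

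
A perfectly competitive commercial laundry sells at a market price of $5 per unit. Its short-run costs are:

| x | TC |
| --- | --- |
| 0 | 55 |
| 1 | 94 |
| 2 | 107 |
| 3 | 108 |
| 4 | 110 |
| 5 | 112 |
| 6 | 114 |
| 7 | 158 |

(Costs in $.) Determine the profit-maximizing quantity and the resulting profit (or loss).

x = 0 (shut down); profit = -$55

Compute π = P·x − TC at each output: x=0: -55; x=1: -89; x=2: -97; x=3: -93; x=4: -90; x=5: -87; x=6: -84; x=7: -123.
Profit is highest at x = 0. Equivalently, the lowest AVC in the table is 59/6 ≈ $9.83 at x = 6, and P = $5 falls below it — price never covers variable cost, so the firm shuts down and loses only its fixed cost.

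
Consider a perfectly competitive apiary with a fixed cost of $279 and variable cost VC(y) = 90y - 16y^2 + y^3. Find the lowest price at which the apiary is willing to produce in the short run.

$26 per unit

The shutdown price is the minimum of AVC. VC = 90y - 16y^2 + y^3, so AVC = 90 - 16y + y^2.
dAVC/dy = -16 + 2y = 0 gives y = 8. min AVC = 90 - 16·8 + 8^2 = 26.
For P < $26 the firm produces nothing.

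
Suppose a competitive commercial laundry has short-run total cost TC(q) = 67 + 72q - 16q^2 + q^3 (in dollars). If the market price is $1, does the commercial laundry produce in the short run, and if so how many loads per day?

From TC, MC = TC'(q) = 72 - 32q + 3q^2 and AVC = VC/q = 72 - 16q + q^2.
AVC hits its minimum where MC = AVC, at q = 8, giving min AVC = 72 - 16·8 + 8^2 = $8.
P = $1 lies below min AVC = $8; no output level covers variable cost.
Best response: produce nothing and absorb the $67 fixed cost.

Shut down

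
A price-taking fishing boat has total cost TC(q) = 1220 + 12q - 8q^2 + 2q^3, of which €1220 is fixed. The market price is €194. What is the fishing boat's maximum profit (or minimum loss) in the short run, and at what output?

AVC = 12 - 8q + 2q^2; min AVC = €4 at q = 2. Since P = €194 ≥ min AVC, the firm produces.
MC = 12 - 16q + 6q^2. Setting P = MC and taking the root on the rising branch gives q* = 7.
TR = 194·7 = 1358. TC = 1220 + 378 = 1598. Profit = 1358 − 1598 = -€240.
That loss of €240 beats the €1220 the firm would lose by shutting down; producing recovers €980 of fixed cost.

Profit = -€240 at q = 7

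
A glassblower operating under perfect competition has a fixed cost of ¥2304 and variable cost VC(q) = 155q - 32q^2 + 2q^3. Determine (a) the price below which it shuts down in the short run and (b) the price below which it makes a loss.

Shutdown price = ¥27; break-even price = ¥251

AVC = 155 - 32q + 2q^2; minimized at q = 8, giving min AVC = ¥27. That is the shutdown price.
ATC = 2304/q + 155 - 32q + 2q^2. Setting dATC/dq = −2304/q^2 − 32 + 4q = 0 gives q = 12 (since 4·12^3 − 32·12^2 = 2304).
min ATC = 2304/12 + 155 − 32·12 + 2·12^2 = ¥251. That is the break-even price.
For ¥27 ≤ P < ¥251 the firm produces at a loss; below ¥27 it shuts down.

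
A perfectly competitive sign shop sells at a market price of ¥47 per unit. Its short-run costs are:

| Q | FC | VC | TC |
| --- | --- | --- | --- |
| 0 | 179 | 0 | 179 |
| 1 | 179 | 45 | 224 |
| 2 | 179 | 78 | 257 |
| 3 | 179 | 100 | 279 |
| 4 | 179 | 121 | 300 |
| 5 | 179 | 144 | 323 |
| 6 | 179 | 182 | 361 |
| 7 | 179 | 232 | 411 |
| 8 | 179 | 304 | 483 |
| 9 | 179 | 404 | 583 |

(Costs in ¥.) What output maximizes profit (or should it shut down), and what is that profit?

Tabulate TR − TC: Q=0: -179; Q=1: -177; Q=2: -163; Q=3: -138; Q=4: -112; Q=5: -88; Q=6: -79; Q=7: -82; Q=8: -107; Q=9: -160.
Profit is maximized at Q = 6. AVC there is 182/6 = ¥30.33 ≤ P, so producing beats shutting down (which would give -¥179).

Q = 6; profit = -¥79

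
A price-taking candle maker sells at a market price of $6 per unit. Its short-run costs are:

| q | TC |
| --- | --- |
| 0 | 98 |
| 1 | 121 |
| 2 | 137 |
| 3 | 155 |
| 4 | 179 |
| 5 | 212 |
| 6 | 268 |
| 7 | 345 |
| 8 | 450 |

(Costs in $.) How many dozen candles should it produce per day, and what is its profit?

Compute π = P·q − TC at each output: q=0: -98; q=1: -115; q=2: -125; q=3: -137; q=4: -155; q=5: -182; q=6: -232; q=7: -303; q=8: -402.
Profit is highest at q = 0. Equivalently, the lowest AVC in the table is 57/3 ≈ $19 at q = 3, and P = $6 falls below it — price never covers variable cost, so the firm shuts down and loses only its fixed cost.

q = 0 (shut down); profit = -$98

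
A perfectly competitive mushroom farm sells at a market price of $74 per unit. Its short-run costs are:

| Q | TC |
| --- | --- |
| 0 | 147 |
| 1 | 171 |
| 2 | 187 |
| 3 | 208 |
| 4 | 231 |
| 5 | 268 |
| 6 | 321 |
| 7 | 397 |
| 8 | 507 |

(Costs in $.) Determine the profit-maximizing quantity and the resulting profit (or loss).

Compute π = P·Q − TC at each output: Q=0: -147; Q=1: -97; Q=2: -39; Q=3: 14; Q=4: 65; Q=5: 102; Q=6: 123; Q=7: 121; Q=8: 85.
Profit is maximized at Q = 6. AVC there is 174/6 = $29 ≤ P, so producing beats shutting down (which would give -$147).

Q = 6; profit = $123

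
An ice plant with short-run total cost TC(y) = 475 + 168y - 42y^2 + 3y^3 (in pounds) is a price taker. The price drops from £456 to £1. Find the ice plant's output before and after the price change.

Output falls from 12 to 0 (the firm shuts down)

MC = 168 - 84y + 9y^2; the shutdown threshold is min AVC = £21 (at y = 7).
With P = £456 above the shutdown price, P = MC gives y = 12.
At P = £1 < min AVC = £21, price no longer covers variable cost at any output, so the firm shuts down: y = 0.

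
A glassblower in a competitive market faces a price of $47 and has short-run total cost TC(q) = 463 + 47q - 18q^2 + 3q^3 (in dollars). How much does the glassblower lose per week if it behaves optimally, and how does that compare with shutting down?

Profit = -$367 at q = 4

AVC = 47 - 18q + 3q^2 has its minimum $20 at q = 3; price $47 clears that bar, so the firm operates.
With MC = 47 - 36q + 9q^2, P = MC on the upward-sloping part at q* = 4.
TR = 47·4 = 188. TC = 463 + 92 = 555. Profit = 188 − 555 = -$367.
By producing, the firm covers all variable cost plus $96 of fixed cost; shutting down would lose the full $463.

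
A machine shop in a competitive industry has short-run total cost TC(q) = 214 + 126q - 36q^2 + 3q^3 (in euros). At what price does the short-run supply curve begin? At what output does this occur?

The firm shuts down when price falls below the minimum of average variable cost. AVC = VC/q = 126 - 36q + 3q^2.
At the minimum of AVC, MC = AVC. MC = 126 - 72q + 9q^2; setting MC = AVC gives 6q^2 - 36q = 0, so q = 6. min AVC = 18.
The firm shuts down for any P below €18.

€18 per unit, at q = 6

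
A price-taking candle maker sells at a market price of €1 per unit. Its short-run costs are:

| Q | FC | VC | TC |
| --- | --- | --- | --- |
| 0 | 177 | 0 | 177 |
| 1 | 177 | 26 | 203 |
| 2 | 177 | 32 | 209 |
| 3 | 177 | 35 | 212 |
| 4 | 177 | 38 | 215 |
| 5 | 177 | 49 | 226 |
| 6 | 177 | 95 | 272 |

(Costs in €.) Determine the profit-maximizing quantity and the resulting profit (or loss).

Q = 0 (shut down); profit = -€177

Profit at each row (π = 1Q − TC): Q=0: -177; Q=1: -202; Q=2: -207; Q=3: -209; Q=4: -211; Q=5: -221; Q=6: -266.
Profit is highest at Q = 0. Equivalently, the lowest AVC in the table is 38/4 ≈ €9.50 at Q = 4, and P = €1 falls below it — price never covers variable cost, so the firm shuts down and loses only its fixed cost.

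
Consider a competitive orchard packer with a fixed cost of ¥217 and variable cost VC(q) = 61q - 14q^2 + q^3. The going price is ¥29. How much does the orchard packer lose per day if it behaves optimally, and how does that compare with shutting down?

Profit = -¥89 at q = 8

AVC = 61 - 14q + q^2; min AVC = ¥12 at q = 7. Since P = ¥29 ≥ min AVC, the firm produces.
With MC = 61 - 28q + 3q^2, P = MC on the upward-sloping part at q* = 8.
TR = 29·8 = 232. TC = 217 + 104 = 321. Profit = 232 − 321 = -¥89.
That loss of ¥89 beats the ¥217 the firm would lose by shutting down; producing recovers ¥128 of fixed cost.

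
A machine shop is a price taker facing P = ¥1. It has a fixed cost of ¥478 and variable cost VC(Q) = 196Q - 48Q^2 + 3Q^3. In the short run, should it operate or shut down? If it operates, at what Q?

Shut down

Strip out fixed cost: VC = 196Q - 48Q^2 + 3Q^3. Then AVC = 196 - 48Q + 3Q^2 and MC = 196 - 96Q + 9Q^2.
AVC is minimized where dAVC/dQ = -48 + 6Q = 0, at Q = 8; min AVC = 196 - 48·8 + 3·8^2 = ¥4.
Since P = ¥1 < min AVC = ¥4, price fails to cover variable cost at any output.
The firm minimizes its loss by shutting down and losing only its fixed cost of ¥478.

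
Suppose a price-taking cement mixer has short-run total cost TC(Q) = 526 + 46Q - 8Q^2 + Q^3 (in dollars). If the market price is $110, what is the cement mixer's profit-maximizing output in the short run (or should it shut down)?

Variable cost is VC = 46Q - 8Q^2 + Q^3, so AVC = VC/Q = 46 - 8Q + Q^2 and MC = dTC/dQ = 46 - 16Q + 3Q^2.
AVC is minimized where dAVC/dQ = -8 + 2Q = 0, at Q = 4; min AVC = 46 - 8·4 + 4^2 = $30.
Because $110 ≥ $30, revenue can cover variable cost; the firm operates.
P = MC gives -64 - 16Q + 3Q^2 = 0, with roots -8/3 and 8. Take the larger (rising MC): Q* = 8.
Check: AVC at Q = 8 is $46 ≤ P, so revenue covers variable cost.
Profit = P·Q − TC = 110·8 − 894 = -$14, a loss, but smaller than the $526 fixed cost the firm would lose by shutting down.

Produce at Q = 8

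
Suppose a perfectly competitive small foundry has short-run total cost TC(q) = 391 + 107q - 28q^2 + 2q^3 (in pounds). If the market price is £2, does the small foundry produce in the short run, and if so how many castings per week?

From TC, MC = TC'(q) = 107 - 56q + 6q^2 and AVC = VC/q = 107 - 28q + 2q^2.
The AVC parabola has its vertex at q = 28/4 = 7, where AVC = 107 - 28·7 + 2·7^2 = £9.
Since P = £2 < min AVC = £9, price fails to cover variable cost at any output.
The firm minimizes its loss by shutting down and losing only its fixed cost of £391.

Shut down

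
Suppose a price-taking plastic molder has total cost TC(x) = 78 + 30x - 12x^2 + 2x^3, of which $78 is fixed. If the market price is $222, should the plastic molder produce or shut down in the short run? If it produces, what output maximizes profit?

Strip out fixed cost: VC = 30x - 12x^2 + 2x^3. Then AVC = 30 - 12x + 2x^2 and MC = 30 - 24x + 6x^2.
The AVC parabola has its vertex at x = 12/4 = 3, where AVC = 30 - 12·3 + 2·3^2 = $12.
Since P = $222 ≥ min AVC = $12, price covers variable cost and the firm should produce.
Solving P = MC: -192 - 24x + 6x^2 = 0 ⇒ x = -4 or 8. On the upward-sloping branch, x* = 8.
Check: AVC at x = 8 is $62 ≤ P, so revenue covers variable cost.
Profit = P·x − TC = 222·8 − 574 = $1202.

Produce at x = 8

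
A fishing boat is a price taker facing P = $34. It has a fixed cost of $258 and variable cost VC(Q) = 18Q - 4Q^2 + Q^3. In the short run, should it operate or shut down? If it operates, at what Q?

Strip out fixed cost: VC = 18Q - 4Q^2 + Q^3. Then AVC = 18 - 4Q + Q^2 and MC = 18 - 8Q + 3Q^2.
The AVC parabola has its vertex at Q = 4/2 = 2, where AVC = 18 - 4·2 + 2^2 = $14.
Since P = $34 ≥ min AVC = $14, price covers variable cost and the firm should produce.
P = MC gives -16 - 8Q + 3Q^2 = 0, with roots -4/3 and 4. Take the larger (rising MC): Q* = 4.
Check: AVC at Q = 4 is $18 ≤ P, so revenue covers variable cost.
Profit = P·Q − TC = 34·4 − 330 = -$194, a loss, but smaller than the $258 fixed cost the firm would lose by shutting down.

Produce at Q = 4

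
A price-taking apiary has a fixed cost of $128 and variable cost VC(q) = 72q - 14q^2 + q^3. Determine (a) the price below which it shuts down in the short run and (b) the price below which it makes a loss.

Shutdown price = $23; break-even price = $40

Shutdown price = min AVC. AVC = 72 - 14q + q^2, with vertex at q = 7 and minimum $23.
ATC = 128/q + 72 - 14q + q^2. Setting dATC/dq = −128/q^2 − 14 + 2q = 0 gives q = 8 (since 2·8^3 − 14·8^2 = 128).
min ATC = 128/8 + 72 − 14·8 + 8^2 = $40. That is the break-even price.
For $23 ≤ P < $40 the firm produces at a loss; below $23 it shuts down.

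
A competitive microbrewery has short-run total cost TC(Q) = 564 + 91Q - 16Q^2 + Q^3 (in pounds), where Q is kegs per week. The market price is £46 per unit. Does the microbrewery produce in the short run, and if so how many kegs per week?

Produce at Q = 9

From TC, MC = TC'(Q) = 91 - 32Q + 3Q^2 and AVC = VC/Q = 91 - 16Q + Q^2.
AVC is minimized where dAVC/dQ = -16 + 2Q = 0, at Q = 8; min AVC = 91 - 16·8 + 8^2 = £27.
P = £46 exceeds min AVC = £27, so the firm stays open.
Set P = MC: 46 = 91 - 32Q + 3Q^2 → 45 - 32Q + 3Q^2 = 0. The roots are Q = 5/3 and Q = 9; the profit-maximizing output is on the rising part of MC, so Q* = 9.
Check: AVC at Q = 9 is £28 ≤ P, so revenue covers variable cost.
Profit = P·Q − TC = 46·9 − 816 = -£402, a loss, but smaller than the £564 fixed cost the firm would lose by shutting down.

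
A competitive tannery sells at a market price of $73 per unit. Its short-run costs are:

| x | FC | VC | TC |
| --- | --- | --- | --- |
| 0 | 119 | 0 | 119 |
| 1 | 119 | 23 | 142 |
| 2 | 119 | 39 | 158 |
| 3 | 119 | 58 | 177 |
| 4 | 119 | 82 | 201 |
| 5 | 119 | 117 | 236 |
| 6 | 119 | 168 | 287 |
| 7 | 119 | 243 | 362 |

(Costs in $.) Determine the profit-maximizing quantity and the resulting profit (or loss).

Tabulate TR − TC: x=0: -119; x=1: -69; x=2: -12; x=3: 42; x=4: 91; x=5: 129; x=6: 151; x=7: 149.
Profit is maximized at x = 6. AVC there is 168/6 = $28 ≤ P, so producing beats shutting down (which would give -$119).

x = 6; profit = $151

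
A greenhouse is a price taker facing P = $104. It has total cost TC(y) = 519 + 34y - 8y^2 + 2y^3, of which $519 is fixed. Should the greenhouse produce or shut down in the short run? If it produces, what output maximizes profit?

Produce at y = 5

From TC, MC = TC'(y) = 34 - 16y + 6y^2 and AVC = VC/y = 34 - 8y + 2y^2.
The AVC parabola has its vertex at y = 8/4 = 2, where AVC = 34 - 8·2 + 2·2^2 = $26.
Since P = $104 ≥ min AVC = $26, price covers variable cost and the firm should produce.
P = MC gives -70 - 16y + 6y^2 = 0, with roots -7/3 and 5. Take the larger (rising MC): y* = 5.
Check: AVC at y = 5 is $44 ≤ P, so revenue covers variable cost.
Profit = P·y − TC = 104·5 − 739 = -$219, a loss, but smaller than the $519 fixed cost the firm would lose by shutting down.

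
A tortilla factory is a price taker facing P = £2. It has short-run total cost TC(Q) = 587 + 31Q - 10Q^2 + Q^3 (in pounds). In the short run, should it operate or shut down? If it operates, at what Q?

From TC, MC = TC'(Q) = 31 - 20Q + 3Q^2 and AVC = VC/Q = 31 - 10Q + Q^2.
AVC hits its minimum where MC = AVC, at Q = 5, giving min AVC = 31 - 10·5 + 5^2 = £6.
P = £2 lies below min AVC = £6; no output level covers variable cost.
The firm minimizes its loss by shutting down and losing only its fixed cost of £587.

Shut down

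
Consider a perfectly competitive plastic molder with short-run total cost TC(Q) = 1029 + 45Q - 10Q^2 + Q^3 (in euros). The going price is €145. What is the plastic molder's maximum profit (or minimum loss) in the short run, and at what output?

Profit = -€29 at Q = 10

AVC = 45 - 10Q + Q^2 has its minimum €20 at Q = 5; price €145 clears that bar, so the firm operates.
With MC = 45 - 20Q + 3Q^2, P = MC on the upward-sloping part at Q* = 10.
TR = 145·10 = 1450. TC = 1029 + 450 = 1479. Profit = 1450 − 1479 = -€29.
Shutting down would mean losing the fixed cost of €1029, so operating at a loss of €29 is better by €1000.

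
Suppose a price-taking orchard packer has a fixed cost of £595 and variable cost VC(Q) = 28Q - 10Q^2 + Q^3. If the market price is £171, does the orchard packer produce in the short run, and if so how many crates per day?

Produce at Q = 11

From TC, MC = TC'(Q) = 28 - 20Q + 3Q^2 and AVC = VC/Q = 28 - 10Q + Q^2.
The AVC parabola has its vertex at Q = 10/2 = 5, where AVC = 28 - 10·5 + 5^2 = £3.
Since P = £171 ≥ min AVC = £3, price covers variable cost and the firm should produce.
Set P = MC: 171 = 28 - 20Q + 3Q^2 → -143 - 20Q + 3Q^2 = 0. The roots are Q = -13/3 and Q = 11; the profit-maximizing output is on the rising part of MC, so Q* = 11.
Check: AVC at Q = 11 is £39 ≤ P, so revenue covers variable cost.
Profit = P·Q − TC = 171·11 − 1024 = £857.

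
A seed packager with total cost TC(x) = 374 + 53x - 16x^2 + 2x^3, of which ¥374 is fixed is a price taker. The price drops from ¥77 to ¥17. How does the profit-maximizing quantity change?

MC = 53 - 32x + 6x^2; the shutdown threshold is min AVC = ¥21 (at x = 4).
At P = ¥77 ≥ min AVC, set P = MC on the rising branch: x = 6.
At P = ¥17 < min AVC = ¥21, price no longer covers variable cost at any output, so the firm shuts down: x = 0.

Output falls from 6 to 0 (the firm shuts down)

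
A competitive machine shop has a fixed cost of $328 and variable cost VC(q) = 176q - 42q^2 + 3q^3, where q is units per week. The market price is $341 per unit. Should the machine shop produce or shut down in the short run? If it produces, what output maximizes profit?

Strip out fixed cost: VC = 176q - 42q^2 + 3q^3. Then AVC = 176 - 42q + 3q^2 and MC = 176 - 84q + 9q^2.
AVC hits its minimum where MC = AVC, at q = 7, giving min AVC = 176 - 42·7 + 3·7^2 = $29.
P = $341 exceeds min AVC = $29, so the firm stays open.
P = MC gives -165 - 84q + 9q^2 = 0, with roots -5/3 and 11. Take the larger (rising MC): q* = 11.
Check: AVC at q = 11 is $77 ≤ P, so revenue covers variable cost.
Profit = P·q − TC = 341·11 − 1175 = $2576.

Produce at q = 11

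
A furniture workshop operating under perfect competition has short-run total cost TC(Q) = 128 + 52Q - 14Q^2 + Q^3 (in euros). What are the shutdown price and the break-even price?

Shutdown price = €3; break-even price = €20

Shutdown price = min AVC. AVC = 52 - 14Q + Q^2, with vertex at Q = 7 and minimum €3.
ATC = 128/Q + 52 - 14Q + Q^2. Setting dATC/dQ = −128/Q^2 − 14 + 2Q = 0 gives Q = 8 (since 2·8^3 − 14·8^2 = 128).
min ATC = 128/8 + 52 − 14·8 + 8^2 = €20. That is the break-even price.
For €3 ≤ P < €20 the firm produces at a loss; below €3 it shuts down.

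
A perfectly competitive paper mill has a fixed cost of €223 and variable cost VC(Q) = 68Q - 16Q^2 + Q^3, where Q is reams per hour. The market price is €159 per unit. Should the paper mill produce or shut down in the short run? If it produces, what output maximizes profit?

From TC, MC = TC'(Q) = 68 - 32Q + 3Q^2 and AVC = VC/Q = 68 - 16Q + Q^2.
AVC is minimized where dAVC/dQ = -16 + 2Q = 0, at Q = 8; min AVC = 68 - 16·8 + 8^2 = €4.
Since P = €159 ≥ min AVC = €4, price covers variable cost and the firm should produce.
Solving P = MC: -91 - 32Q + 3Q^2 = 0 ⇒ Q = -7/3 or 13. On the upward-sloping branch, Q* = 13.
Check: AVC at Q = 13 is €29 ≤ P, so revenue covers variable cost.
Profit = P·Q − TC = 159·13 − 600 = €1467.

Produce at Q = 13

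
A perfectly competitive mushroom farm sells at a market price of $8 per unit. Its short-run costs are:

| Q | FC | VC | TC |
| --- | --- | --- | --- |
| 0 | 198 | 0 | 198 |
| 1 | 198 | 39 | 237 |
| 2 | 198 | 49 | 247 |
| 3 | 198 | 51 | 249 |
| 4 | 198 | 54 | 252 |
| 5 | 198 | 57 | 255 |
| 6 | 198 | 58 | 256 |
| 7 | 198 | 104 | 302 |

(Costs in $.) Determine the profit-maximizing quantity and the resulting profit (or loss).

Tabulate TR − TC: Q=0: -198; Q=1: -229; Q=2: -231; Q=3: -225; Q=4: -220; Q=5: -215; Q=6: -208; Q=7: -246.
Profit is highest at Q = 0. Equivalently, the lowest AVC in the table is 58/6 ≈ $9.67 at Q = 6, and P = $8 falls below it — price never covers variable cost, so the firm shuts down and loses only its fixed cost.

Q = 0 (shut down); profit = -$198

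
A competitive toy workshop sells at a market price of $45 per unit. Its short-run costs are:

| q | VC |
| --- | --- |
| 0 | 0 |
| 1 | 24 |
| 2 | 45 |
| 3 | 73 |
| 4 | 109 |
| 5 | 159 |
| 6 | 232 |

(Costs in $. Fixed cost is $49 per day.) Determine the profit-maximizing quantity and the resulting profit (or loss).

Tabulate TR − TC: q=0: -49; q=1: -28; q=2: -4; q=3: 13; q=4: 22; q=5: 17; q=6: -11.
Profit is maximized at q = 4. AVC there is 109/4 = $27.25 ≤ P, so producing beats shutting down (which would give -$49).

q = 4; profit = $22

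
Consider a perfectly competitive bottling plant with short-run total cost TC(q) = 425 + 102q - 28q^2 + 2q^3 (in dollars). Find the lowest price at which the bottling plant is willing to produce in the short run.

$4 per unit

The firm shuts down when price falls below the minimum of average variable cost. AVC = VC/q = 102 - 28q + 2q^2.
At the minimum of AVC, MC = AVC. MC = 102 - 56q + 6q^2; setting MC = AVC gives 4q^2 - 28q = 0, so q = 7. min AVC = 4.
For P < $4 the firm produces nothing.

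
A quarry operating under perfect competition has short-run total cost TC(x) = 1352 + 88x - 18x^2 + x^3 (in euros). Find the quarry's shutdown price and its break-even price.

Shutdown price = €7; break-even price = €127

Shutdown price = min AVC. AVC = 88 - 18x + x^2, with vertex at x = 9 and minimum €7.
ATC = 1352/x + 88 - 18x + x^2. Setting dATC/dx = −1352/x^2 − 18 + 2x = 0 gives x = 13 (since 2·13^3 − 18·13^2 = 1352).
min ATC = 1352/13 + 88 − 18·13 + 13^2 = €127. That is the break-even price.
Between these two prices the firm operates at a loss; above €127 it earns a profit.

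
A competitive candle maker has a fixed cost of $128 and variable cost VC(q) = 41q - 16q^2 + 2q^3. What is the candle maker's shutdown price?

Short-run supply begins at min AVC. From VC = 41q - 16q^2 + 2q^3, AVC = 41 - 16q + 2q^2.
dAVC/dq = -16 + 4q = 0 gives q = 4. min AVC = 41 - 16·4 + 2·4^2 = 9.
So the shutdown price is $9.

$9 per unit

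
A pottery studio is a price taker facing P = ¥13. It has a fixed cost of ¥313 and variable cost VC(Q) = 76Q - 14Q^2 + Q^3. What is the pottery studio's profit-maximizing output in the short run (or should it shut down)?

Shut down

Variable cost is VC = 76Q - 14Q^2 + Q^3, so AVC = VC/Q = 76 - 14Q + Q^2 and MC = dTC/dQ = 76 - 28Q + 3Q^2.
AVC hits its minimum where MC = AVC, at Q = 7, giving min AVC = 76 - 14·7 + 7^2 = ¥27.
Since P = ¥13 < min AVC = ¥27, price fails to cover variable cost at any output.
Shutting down limits the loss to fixed cost, ¥313.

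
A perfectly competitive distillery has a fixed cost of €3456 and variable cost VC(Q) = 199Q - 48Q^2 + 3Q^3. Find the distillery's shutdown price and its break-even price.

AVC = 199 - 48Q + 3Q^2; minimized at Q = 8, giving min AVC = €7. That is the shutdown price.
ATC = 3456/Q + 199 - 48Q + 3Q^2. Setting dATC/dQ = −3456/Q^2 − 48 + 6Q = 0 gives Q = 12 (since 6·12^3 − 48·12^2 = 3456).
min ATC = 3456/12 + 199 − 48·12 + 3·12^2 = €343. That is the break-even price.
Between these two prices the firm operates at a loss; above €343 it earns a profit.

Shutdown price = €7; break-even price = €343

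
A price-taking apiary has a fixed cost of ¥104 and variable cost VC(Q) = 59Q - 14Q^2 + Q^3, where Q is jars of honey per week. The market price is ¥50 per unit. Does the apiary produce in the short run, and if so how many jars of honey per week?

Produce at Q = 9

From TC, MC = TC'(Q) = 59 - 28Q + 3Q^2 and AVC = VC/Q = 59 - 14Q + Q^2.
The AVC parabola has its vertex at Q = 14/2 = 7, where AVC = 59 - 14·7 + 7^2 = ¥10.
Because ¥50 ≥ ¥10, revenue can cover variable cost; the firm operates.
Solving P = MC: 9 - 28Q + 3Q^2 = 0 ⇒ Q = 1/3 or 9. On the upward-sloping branch, Q* = 9.
Check: AVC at Q = 9 is ¥14 ≤ P, so revenue covers variable cost.
Profit = P·Q − TC = 50·9 − 230 = ¥220.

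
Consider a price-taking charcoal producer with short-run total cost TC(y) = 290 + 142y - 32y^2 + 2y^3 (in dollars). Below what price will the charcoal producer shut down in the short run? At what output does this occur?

The firm shuts down when price falls below the minimum of average variable cost. AVC = VC/y = 142 - 32y + 2y^2.
dAVC/dy = -32 + 4y = 0 gives y = 8. min AVC = 142 - 32·8 + 2·8^2 = 14.
For P < $14 the firm produces nothing.

$14 per unit, at y = 8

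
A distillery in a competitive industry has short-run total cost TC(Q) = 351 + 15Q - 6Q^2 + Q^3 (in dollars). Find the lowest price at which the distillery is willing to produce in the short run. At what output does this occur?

Short-run supply begins at min AVC. From VC = 15Q - 6Q^2 + Q^3, AVC = 15 - 6Q + Q^2.
dAVC/dQ = -6 + 2Q = 0 gives Q = 3. min AVC = 15 - 6·3 + 3^2 = 6.
For P < $6 the firm produces nothing.

$6 per unit, at Q = 3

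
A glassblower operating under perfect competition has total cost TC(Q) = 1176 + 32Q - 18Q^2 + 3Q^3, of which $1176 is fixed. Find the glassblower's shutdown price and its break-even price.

AVC = 32 - 18Q + 3Q^2; minimized at Q = 3, giving min AVC = $5. That is the shutdown price.
ATC = 1176/Q + 32 - 18Q + 3Q^2. Setting dATC/dQ = −1176/Q^2 − 18 + 6Q = 0 gives Q = 7 (since 6·7^3 − 18·7^2 = 1176).
min ATC = 1176/7 + 32 − 18·7 + 3·7^2 = $221. That is the break-even price.
Between these two prices the firm operates at a loss; above $221 it earns a profit.

Shutdown price = $5; break-even price = $221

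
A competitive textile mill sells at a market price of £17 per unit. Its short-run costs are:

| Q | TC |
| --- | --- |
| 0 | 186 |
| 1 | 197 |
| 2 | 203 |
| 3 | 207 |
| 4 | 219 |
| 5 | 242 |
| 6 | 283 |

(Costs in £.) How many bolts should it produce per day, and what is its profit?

Profit at each row (π = 17Q − TC): Q=0: -186; Q=1: -180; Q=2: -169; Q=3: -156; Q=4: -151; Q=5: -157; Q=6: -181.
Profit is maximized at Q = 4. AVC there is 33/4 = £8.25 ≤ P, so producing beats shutting down (which would give -£186).

Q = 4; profit = -£151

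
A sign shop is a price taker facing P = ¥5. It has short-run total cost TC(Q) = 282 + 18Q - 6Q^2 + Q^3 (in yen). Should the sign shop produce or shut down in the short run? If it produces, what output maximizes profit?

Strip out fixed cost: VC = 18Q - 6Q^2 + Q^3. Then AVC = 18 - 6Q + Q^2 and MC = 18 - 12Q + 3Q^2.
AVC hits its minimum where MC = AVC, at Q = 3, giving min AVC = 18 - 6·3 + 3^2 = ¥9.
With P < min AVC (¥5 < ¥9), every unit sold adds to the loss.
Shutting down limits the loss to fixed cost, ¥282.

Shut down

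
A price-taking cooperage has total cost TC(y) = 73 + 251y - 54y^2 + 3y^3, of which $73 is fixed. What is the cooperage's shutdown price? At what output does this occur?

$8 per unit, at y = 9

The firm shuts down when price falls below the minimum of average variable cost. AVC = VC/y = 251 - 54y + 3y^2.
dAVC/dy = -54 + 6y = 0 gives y = 9. min AVC = 251 - 54·9 + 3·9^2 = 8.
So the shutdown price is $8.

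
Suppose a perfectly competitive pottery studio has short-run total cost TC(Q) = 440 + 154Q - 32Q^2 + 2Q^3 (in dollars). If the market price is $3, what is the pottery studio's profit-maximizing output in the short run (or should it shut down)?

Strip out fixed cost: VC = 154Q - 32Q^2 + 2Q^3. Then AVC = 154 - 32Q + 2Q^2 and MC = 154 - 64Q + 6Q^2.
The AVC parabola has its vertex at Q = 32/4 = 8, where AVC = 154 - 32·8 + 2·8^2 = $26.
With P < min AVC ($3 < $26), every unit sold adds to the loss.
The firm minimizes its loss by shutting down and losing only its fixed cost of $440.

Shut down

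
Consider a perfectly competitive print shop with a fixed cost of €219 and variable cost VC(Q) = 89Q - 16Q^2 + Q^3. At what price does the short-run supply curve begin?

€25 per unit

The firm shuts down when price falls below the minimum of average variable cost. AVC = VC/Q = 89 - 16Q + Q^2.
At the minimum of AVC, MC = AVC. MC = 89 - 32Q + 3Q^2; setting MC = AVC gives 2Q^2 - 16Q = 0, so Q = 8. min AVC = 25.
So the shutdown price is €25.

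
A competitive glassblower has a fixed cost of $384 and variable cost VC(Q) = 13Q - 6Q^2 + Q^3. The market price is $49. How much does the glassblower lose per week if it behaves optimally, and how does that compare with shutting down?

AVC = 13 - 6Q + Q^2 has its minimum $4 at Q = 3; price $49 clears that bar, so the firm operates.
MC = 13 - 12Q + 3Q^2. Setting P = MC and taking the root on the rising branch gives Q* = 6.
TR = 49·6 = 294. TC = 384 + 78 = 462. Profit = 294 − 462 = -$168.
That loss of $168 beats the $384 the firm would lose by shutting down; producing recovers $216 of fixed cost.

Profit = -$168 at Q = 6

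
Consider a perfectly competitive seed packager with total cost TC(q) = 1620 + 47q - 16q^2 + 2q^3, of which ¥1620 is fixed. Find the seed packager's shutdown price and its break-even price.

Shutdown price = ¥15; break-even price = ¥245

AVC = 47 - 16q + 2q^2; minimized at q = 4, giving min AVC = ¥15. That is the shutdown price.
ATC = 1620/q + 47 - 16q + 2q^2. Setting dATC/dq = −1620/q^2 − 16 + 4q = 0 gives q = 9 (since 4·9^3 − 16·9^2 = 1620).
min ATC = 1620/9 + 47 − 16·9 + 2·9^2 = ¥245. That is the break-even price.
For ¥15 ≤ P < ¥245 the firm produces at a loss; below ¥15 it shuts down.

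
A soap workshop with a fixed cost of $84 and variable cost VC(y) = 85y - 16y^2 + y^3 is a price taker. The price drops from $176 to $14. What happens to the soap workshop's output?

Output falls from 13 to 0 (the firm shuts down)

MC = 85 - 32y + 3y^2; the shutdown threshold is min AVC = $21 (at y = 8).
With P = $176 above the shutdown price, P = MC gives y = 13.
At P = $14 < min AVC = $21, price no longer covers variable cost at any output, so the firm shuts down: y = 0.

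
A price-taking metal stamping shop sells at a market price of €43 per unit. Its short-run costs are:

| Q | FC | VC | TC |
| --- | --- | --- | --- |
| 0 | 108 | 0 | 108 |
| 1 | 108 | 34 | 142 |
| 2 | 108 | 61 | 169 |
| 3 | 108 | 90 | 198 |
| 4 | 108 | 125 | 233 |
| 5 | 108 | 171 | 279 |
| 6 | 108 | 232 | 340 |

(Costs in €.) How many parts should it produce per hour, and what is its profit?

Compute π = P·Q − TC at each output: Q=0: -108; Q=1: -99; Q=2: -83; Q=3: -69; Q=4: -61; Q=5: -64; Q=6: -82.
Profit is maximized at Q = 4. AVC there is 125/4 = €31.25 ≤ P, so producing beats shutting down (which would give -€108).

Q = 4; profit = -€61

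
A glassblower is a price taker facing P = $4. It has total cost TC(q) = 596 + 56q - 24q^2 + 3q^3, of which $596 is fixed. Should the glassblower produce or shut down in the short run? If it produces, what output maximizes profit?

From TC, MC = TC'(q) = 56 - 48q + 9q^2 and AVC = VC/q = 56 - 24q + 3q^2.
AVC hits its minimum where MC = AVC, at q = 4, giving min AVC = 56 - 24·4 + 3·4^2 = $8.
P = $4 lies below min AVC = $8; no output level covers variable cost.
Best response: produce nothing and absorb the $596 fixed cost.

Shut down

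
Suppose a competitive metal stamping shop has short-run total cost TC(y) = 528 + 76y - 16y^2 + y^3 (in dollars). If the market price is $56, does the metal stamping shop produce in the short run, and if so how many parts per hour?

Strip out fixed cost: VC = 76y - 16y^2 + y^3. Then AVC = 76 - 16y + y^2 and MC = 76 - 32y + 3y^2.
AVC hits its minimum where MC = AVC, at y = 8, giving min AVC = 76 - 16·8 + 8^2 = $12.
Since P = $56 ≥ min AVC = $12, price covers variable cost and the firm should produce.
P = MC gives 20 - 32y + 3y^2 = 0, with roots 2/3 and 10. Take the larger (rising MC): y* = 10.
Check: AVC at y = 10 is $16 ≤ P, so revenue covers variable cost.
Profit = P·y − TC = 56·10 − 688 = -$128, a loss, but smaller than the $528 fixed cost the firm would lose by shutting down.

Produce at y = 10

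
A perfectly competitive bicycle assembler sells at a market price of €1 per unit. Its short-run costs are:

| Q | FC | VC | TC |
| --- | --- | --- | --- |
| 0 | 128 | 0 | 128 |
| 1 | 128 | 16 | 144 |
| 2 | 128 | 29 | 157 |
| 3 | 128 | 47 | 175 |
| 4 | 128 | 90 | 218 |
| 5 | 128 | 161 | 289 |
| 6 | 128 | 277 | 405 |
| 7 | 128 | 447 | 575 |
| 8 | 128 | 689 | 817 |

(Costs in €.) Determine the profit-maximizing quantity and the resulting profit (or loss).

Q = 0 (shut down); profit = -€128

Compute π = P·Q − TC at each output: Q=0: -128; Q=1: -143; Q=2: -155; Q=3: -172; Q=4: -214; Q=5: -284; Q=6: -399; Q=7: -568; Q=8: -809.
Profit is highest at Q = 0. Equivalently, the lowest AVC in the table is 29/2 ≈ €14.50 at Q = 2, and P = €1 falls below it — price never covers variable cost, so the firm shuts down and loses only its fixed cost.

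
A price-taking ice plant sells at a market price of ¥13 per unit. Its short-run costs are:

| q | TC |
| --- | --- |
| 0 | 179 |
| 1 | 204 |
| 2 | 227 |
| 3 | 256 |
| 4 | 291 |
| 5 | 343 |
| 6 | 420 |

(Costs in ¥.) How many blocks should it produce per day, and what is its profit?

Tabulate TR − TC: q=0: -179; q=1: -191; q=2: -201; q=3: -217; q=4: -239; q=5: -278; q=6: -342.
Profit is highest at q = 0. Equivalently, the lowest AVC in the table is 48/2 ≈ ¥24 at q = 2, and P = ¥13 falls below it — price never covers variable cost, so the firm shuts down and loses only its fixed cost.

q = 0 (shut down); profit = -¥179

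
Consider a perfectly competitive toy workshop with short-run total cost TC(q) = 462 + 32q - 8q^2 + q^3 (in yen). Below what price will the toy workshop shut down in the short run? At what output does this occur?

¥16 per unit, at q = 4

The shutdown price is the minimum of AVC. VC = 32q - 8q^2 + q^3, so AVC = 32 - 8q + q^2.
At the minimum of AVC, MC = AVC. MC = 32 - 16q + 3q^2; setting MC = AVC gives 2q^2 - 8q = 0, so q = 4. min AVC = 16.
The firm shuts down for any P below ¥16.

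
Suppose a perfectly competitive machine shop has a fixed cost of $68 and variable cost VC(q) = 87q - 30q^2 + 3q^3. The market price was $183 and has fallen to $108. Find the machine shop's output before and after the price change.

MC = 87 - 60q + 9q^2; the shutdown threshold is min AVC = $12 (at q = 5).
At P = $183 ≥ min AVC, set P = MC on the rising branch: q = 8.
At P = $108 ≥ min AVC, set P = MC: q = 7. The firm stays open but cuts output.

Output falls from 8 to 7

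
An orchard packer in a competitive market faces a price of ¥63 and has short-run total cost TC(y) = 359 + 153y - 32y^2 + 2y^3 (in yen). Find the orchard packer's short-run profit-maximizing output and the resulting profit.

Profit = -¥35 at y = 9

AVC = 153 - 32y + 2y^2; min AVC = ¥25 at y = 8. Since P = ¥63 ≥ min AVC, the firm produces.
MC = 153 - 64y + 6y^2. Setting P = MC and taking the root on the rising branch gives y* = 9.
TR = 63·9 = 567. TC = 359 + 243 = 602. Profit = 567 − 602 = -¥35.
Shutting down would mean losing the fixed cost of ¥359, so operating at a loss of ¥35 is better by ¥324.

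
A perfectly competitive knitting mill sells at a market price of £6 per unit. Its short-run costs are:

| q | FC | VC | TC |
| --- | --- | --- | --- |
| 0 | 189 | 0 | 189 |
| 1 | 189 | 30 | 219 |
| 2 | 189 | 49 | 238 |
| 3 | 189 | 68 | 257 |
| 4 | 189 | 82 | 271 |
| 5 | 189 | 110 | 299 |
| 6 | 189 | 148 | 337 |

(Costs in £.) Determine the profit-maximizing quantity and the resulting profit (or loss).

q = 0 (shut down); profit = -£189

Profit at each row (π = 6q − TC): q=0: -189; q=1: -213; q=2: -226; q=3: -239; q=4: -247; q=5: -269; q=6: -301.
Profit is highest at q = 0. Equivalently, the lowest AVC in the table is 82/4 ≈ £20.50 at q = 4, and P = £6 falls below it — price never covers variable cost, so the firm shuts down and loses only its fixed cost.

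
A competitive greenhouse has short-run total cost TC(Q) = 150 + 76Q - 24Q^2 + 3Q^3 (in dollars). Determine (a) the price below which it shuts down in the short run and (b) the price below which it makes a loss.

Shutdown price = $28; break-even price = $61

AVC = 76 - 24Q + 3Q^2; minimized at Q = 4, giving min AVC = $28. That is the shutdown price.
ATC = 150/Q + 76 - 24Q + 3Q^2. Setting dATC/dQ = −150/Q^2 − 24 + 6Q = 0 gives Q = 5 (since 6·5^3 − 24·5^2 = 150).
min ATC = 150/5 + 76 − 24·5 + 3·5^2 = $61. That is the break-even price.
Between these two prices the firm operates at a loss; above $61 it earns a profit.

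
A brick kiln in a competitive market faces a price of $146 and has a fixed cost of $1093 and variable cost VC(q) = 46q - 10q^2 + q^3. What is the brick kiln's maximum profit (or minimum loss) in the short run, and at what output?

AVC = 46 - 10q + q^2; min AVC = $21 at q = 5. Since P = $146 ≥ min AVC, the firm produces.
MC = 46 - 20q + 3q^2. Setting P = MC and taking the root on the rising branch gives q* = 10.
TR = 146·10 = 1460. TC = 1093 + 460 = 1553. Profit = 1460 − 1553 = -$93.
By producing, the firm covers all variable cost plus $1000 of fixed cost; shutting down would lose the full $1093.

Profit = -$93 at q = 10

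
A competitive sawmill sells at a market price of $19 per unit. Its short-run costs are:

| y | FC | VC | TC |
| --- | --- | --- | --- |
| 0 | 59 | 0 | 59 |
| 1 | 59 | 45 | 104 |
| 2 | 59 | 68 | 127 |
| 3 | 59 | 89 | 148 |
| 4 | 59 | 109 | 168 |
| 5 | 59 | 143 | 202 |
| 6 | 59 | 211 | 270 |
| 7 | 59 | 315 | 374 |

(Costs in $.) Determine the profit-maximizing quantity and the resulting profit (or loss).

y = 0 (shut down); profit = -$59

Profit at each row (π = 19y − TC): y=0: -59; y=1: -85; y=2: -89; y=3: -91; y=4: -92; y=5: -107; y=6: -156; y=7: -241.
Profit is highest at y = 0. Equivalently, the lowest AVC in the table is 109/4 ≈ $27.25 at y = 4, and P = $19 falls below it — price never covers variable cost, so the firm shuts down and loses only its fixed cost.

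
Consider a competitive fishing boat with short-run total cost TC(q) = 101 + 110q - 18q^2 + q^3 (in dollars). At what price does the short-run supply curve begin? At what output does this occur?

The shutdown price is the minimum of AVC. VC = 110q - 18q^2 + q^3, so AVC = 110 - 18q + q^2.
At the minimum of AVC, MC = AVC. MC = 110 - 36q + 3q^2; setting MC = AVC gives 2q^2 - 18q = 0, so q = 9. min AVC = 29.
For P < $29 the firm produces nothing.

$29 per unit, at q = 9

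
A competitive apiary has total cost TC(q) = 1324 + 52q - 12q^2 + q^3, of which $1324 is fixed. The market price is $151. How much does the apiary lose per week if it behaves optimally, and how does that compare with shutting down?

AVC = 52 - 12q + q^2; min AVC = $16 at q = 6. Since P = $151 ≥ min AVC, the firm produces.
MC = 52 - 24q + 3q^2. Setting P = MC and taking the root on the rising branch gives q* = 11.
TR = 151·11 = 1661. TC = 1324 + 451 = 1775. Profit = 1661 − 1775 = -$114.
By producing, the firm covers all variable cost plus $1210 of fixed cost; shutting down would lose the full $1324.

Profit = -$114 at q = 11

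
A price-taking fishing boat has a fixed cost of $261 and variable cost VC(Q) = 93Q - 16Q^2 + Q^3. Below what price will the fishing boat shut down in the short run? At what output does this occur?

The shutdown price is the minimum of AVC. VC = 93Q - 16Q^2 + Q^3, so AVC = 93 - 16Q + Q^2.
dAVC/dQ = -16 + 2Q = 0 gives Q = 8. min AVC = 93 - 16·8 + 8^2 = 29.
So the shutdown price is $29.

$29 per unit, at Q = 8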